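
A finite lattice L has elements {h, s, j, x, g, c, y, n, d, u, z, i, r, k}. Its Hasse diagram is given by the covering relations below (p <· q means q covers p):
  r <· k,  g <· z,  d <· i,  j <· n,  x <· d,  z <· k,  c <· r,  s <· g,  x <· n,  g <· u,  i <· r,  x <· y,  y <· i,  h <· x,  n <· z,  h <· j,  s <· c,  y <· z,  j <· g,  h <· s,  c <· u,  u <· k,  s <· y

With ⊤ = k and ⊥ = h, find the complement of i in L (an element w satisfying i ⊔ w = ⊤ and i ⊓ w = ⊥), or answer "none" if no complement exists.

j

Need w with i ∨ w = k and i ∧ w = h.
Checking each element gives: j.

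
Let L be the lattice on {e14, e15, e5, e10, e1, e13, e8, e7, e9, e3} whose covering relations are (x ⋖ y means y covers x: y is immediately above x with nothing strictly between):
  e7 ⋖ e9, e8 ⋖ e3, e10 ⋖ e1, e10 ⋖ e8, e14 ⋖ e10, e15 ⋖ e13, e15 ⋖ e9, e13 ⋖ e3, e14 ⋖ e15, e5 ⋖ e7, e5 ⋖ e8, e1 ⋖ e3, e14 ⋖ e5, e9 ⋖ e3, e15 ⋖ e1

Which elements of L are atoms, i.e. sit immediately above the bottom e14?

The atoms are exactly the elements that cover e14: e10, e15, e5.

e10, e15, e5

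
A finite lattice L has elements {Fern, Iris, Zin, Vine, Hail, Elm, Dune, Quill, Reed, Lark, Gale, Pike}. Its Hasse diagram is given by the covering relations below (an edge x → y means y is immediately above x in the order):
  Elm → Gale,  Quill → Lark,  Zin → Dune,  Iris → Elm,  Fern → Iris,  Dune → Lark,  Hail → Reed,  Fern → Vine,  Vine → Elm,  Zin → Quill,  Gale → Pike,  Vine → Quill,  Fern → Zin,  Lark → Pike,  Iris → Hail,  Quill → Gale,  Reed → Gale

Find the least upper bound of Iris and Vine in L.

Elm

Common upper bounds of {Iris, Vine}: Elm, Gale, Pike.
The least among these is Elm.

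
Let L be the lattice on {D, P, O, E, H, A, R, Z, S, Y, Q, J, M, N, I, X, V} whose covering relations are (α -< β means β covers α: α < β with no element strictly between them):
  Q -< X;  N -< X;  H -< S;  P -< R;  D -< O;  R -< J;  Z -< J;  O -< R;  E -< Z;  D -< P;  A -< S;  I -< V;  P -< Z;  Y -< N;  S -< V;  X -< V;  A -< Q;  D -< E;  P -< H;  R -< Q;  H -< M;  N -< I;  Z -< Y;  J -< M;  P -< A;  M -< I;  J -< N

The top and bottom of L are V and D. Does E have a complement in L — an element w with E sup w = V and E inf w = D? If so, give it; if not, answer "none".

Need w with E ∨ w = V and E ∧ w = D.
Checking each element gives: S.

S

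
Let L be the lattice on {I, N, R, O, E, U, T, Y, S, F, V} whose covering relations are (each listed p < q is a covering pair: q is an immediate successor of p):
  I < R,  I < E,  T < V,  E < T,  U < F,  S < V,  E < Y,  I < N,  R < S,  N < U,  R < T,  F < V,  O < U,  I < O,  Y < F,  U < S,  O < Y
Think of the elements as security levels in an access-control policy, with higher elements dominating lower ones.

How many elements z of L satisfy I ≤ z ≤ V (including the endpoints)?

11

The interval [I, V] = {E, F, I, N, O, R, S, T, U, V, Y}, which has 11 elements.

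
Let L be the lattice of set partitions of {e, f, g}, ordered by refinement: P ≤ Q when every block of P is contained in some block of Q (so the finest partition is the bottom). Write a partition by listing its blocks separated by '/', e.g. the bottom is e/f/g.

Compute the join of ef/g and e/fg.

The join of ef/g and e/fg merges any blocks that overlap across the partitions, giving efg.

efg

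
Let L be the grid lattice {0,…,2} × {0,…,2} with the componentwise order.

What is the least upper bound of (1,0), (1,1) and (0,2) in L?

In a product of chains, the join is componentwise max, giving (1,2).

(1,2)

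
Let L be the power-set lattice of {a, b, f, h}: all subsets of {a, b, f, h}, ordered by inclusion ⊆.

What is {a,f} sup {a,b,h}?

Under ⊆, join is union: {a,f} ∪ {a,b,h} = {a,b,f,h}.

{a,b,f,h}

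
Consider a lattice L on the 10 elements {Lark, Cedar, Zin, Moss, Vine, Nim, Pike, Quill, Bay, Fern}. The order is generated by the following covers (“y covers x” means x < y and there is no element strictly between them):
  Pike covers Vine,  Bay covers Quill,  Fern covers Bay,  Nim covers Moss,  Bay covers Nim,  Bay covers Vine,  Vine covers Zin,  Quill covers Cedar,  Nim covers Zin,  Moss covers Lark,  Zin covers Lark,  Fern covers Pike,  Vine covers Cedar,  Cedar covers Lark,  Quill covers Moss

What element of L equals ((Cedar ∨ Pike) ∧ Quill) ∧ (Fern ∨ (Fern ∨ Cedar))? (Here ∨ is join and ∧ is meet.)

Cedar

Cedar ∨ Pike = Pike
Pike ∧ Quill = Cedar
Fern ∨ Cedar = Fern
Fern ∨ Fern = Fern
Cedar ∧ Fern = Cedar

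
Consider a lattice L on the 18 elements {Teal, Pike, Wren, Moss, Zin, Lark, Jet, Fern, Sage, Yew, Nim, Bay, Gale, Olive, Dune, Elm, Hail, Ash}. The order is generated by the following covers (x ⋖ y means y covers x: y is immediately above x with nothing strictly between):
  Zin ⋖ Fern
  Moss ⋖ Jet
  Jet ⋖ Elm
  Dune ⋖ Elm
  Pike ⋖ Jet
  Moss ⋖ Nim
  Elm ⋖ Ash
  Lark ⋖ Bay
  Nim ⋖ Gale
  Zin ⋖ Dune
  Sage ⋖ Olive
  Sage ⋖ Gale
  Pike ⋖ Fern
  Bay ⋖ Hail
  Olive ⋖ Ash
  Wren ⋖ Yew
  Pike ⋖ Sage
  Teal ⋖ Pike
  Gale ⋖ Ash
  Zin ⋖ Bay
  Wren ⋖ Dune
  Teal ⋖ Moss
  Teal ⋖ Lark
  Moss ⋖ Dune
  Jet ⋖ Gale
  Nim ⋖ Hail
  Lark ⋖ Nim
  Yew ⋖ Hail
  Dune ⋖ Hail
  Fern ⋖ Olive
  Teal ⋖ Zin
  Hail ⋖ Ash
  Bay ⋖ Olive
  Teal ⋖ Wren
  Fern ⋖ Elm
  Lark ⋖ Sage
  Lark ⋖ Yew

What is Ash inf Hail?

Common lower bounds of {Ash, Hail}: Bay, Dune, Hail, Lark, Moss, Nim, Teal, Wren, Yew, Zin.
The greatest among these is Hail.

Hail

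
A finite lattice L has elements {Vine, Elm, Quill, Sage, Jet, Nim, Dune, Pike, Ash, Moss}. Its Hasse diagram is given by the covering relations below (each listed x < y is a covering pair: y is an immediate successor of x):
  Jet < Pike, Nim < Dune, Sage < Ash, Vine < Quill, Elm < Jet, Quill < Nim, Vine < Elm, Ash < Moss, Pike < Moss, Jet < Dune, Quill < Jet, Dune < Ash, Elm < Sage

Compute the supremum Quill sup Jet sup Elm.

Common upper bounds of {Quill, Jet, Elm}: Ash, Dune, Jet, Moss, Pike.
The least among these is Jet.

Jet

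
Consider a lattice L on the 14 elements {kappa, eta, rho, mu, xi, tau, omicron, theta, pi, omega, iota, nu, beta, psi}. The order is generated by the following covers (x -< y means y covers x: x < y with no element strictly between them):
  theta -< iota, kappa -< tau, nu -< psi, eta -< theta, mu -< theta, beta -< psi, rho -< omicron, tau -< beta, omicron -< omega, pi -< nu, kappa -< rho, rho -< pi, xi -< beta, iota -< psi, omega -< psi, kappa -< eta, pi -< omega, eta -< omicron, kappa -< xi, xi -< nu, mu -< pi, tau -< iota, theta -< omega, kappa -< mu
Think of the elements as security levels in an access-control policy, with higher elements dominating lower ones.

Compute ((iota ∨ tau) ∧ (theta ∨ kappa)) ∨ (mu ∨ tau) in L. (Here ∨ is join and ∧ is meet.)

iota

iota ∨ tau = iota
theta ∨ kappa = theta
iota ∧ theta = theta
mu ∨ tau = iota
theta ∨ iota = iota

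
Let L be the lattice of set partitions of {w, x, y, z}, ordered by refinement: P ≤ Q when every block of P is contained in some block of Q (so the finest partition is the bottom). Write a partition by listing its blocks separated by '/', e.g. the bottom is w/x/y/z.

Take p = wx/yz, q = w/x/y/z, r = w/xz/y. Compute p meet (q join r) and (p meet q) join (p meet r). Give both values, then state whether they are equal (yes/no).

q join r = w/xz/y, so p meet (q join r) = wx/yz meet w/xz/y = w/x/y/z.
p meet q = w/x/y/z and p meet r = w/x/y/z, so (p meet q) join (p meet r) = w/x/y/z join w/x/y/z = w/x/y/z.
Equal: yes.

w/x/y/z; w/x/y/z; yes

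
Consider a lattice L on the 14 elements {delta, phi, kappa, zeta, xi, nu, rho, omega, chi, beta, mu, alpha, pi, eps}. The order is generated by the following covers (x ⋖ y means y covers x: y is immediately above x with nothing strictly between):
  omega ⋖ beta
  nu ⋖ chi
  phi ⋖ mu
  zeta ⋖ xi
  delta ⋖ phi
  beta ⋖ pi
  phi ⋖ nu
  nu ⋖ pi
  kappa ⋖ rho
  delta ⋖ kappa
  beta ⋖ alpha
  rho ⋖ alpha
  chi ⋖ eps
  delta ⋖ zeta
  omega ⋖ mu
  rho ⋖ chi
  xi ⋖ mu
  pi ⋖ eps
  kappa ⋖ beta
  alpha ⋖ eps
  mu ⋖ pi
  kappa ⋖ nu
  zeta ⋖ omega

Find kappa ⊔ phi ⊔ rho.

chi

Common upper bounds of {kappa, phi, rho}: chi, eps.
The least among these is chi.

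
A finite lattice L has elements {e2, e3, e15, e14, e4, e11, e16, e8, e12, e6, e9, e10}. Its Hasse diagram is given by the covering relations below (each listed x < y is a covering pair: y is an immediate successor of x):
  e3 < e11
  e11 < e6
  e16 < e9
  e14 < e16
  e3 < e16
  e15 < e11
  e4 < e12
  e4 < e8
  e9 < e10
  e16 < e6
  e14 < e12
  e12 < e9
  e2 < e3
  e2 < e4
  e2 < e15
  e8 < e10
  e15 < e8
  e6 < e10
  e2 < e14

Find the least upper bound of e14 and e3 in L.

e16

Common upper bounds of {e14, e3}: e10, e16, e6, e9.
The least among these is e16.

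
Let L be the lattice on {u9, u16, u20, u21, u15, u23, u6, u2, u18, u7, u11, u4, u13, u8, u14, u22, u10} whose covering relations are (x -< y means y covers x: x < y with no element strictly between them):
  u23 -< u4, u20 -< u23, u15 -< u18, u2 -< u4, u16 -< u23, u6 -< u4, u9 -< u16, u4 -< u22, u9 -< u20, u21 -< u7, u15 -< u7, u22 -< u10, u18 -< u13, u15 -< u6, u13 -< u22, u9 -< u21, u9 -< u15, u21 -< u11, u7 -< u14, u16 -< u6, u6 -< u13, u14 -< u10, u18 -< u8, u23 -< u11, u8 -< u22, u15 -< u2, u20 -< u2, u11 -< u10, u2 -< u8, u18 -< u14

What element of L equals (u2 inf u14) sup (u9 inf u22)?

u2 ∧ u14 = u15
u9 ∧ u22 = u9
u15 ∨ u9 = u15

u15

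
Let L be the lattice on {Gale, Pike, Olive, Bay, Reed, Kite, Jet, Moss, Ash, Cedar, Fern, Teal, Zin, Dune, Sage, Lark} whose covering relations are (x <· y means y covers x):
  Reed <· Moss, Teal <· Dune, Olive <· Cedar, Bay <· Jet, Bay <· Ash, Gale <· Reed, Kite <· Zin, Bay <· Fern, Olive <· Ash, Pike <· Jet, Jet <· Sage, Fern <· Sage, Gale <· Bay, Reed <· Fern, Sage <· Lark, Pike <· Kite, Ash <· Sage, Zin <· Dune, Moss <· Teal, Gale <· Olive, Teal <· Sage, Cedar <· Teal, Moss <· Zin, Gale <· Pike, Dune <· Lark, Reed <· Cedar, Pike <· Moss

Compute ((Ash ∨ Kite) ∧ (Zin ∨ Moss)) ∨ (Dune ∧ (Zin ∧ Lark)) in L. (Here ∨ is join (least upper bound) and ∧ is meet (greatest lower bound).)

Zin

Ash ∨ Kite = Lark
Zin ∨ Moss = Zin
Lark ∧ Zin = Zin
Zin ∧ Lark = Zin
Dune ∧ Zin = Zin
Zin ∨ Zin = Zin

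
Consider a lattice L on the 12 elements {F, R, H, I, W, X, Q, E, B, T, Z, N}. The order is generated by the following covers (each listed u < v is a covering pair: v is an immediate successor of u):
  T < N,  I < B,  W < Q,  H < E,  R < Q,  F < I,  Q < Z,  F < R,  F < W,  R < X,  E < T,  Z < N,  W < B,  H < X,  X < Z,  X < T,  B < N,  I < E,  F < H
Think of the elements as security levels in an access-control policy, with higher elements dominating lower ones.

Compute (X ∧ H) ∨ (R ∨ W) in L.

X ∧ H = H
R ∨ W = Q
H ∨ Q = Z

Z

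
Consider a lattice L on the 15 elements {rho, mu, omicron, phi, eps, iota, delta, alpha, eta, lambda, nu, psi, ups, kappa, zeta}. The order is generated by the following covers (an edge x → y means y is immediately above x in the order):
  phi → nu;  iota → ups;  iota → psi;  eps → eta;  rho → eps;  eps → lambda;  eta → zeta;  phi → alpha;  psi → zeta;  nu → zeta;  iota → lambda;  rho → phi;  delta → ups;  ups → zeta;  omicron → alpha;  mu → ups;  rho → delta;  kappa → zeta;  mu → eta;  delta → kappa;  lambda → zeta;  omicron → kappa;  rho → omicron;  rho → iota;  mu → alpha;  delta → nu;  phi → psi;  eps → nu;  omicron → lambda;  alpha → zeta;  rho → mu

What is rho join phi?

Common upper bounds of {rho, phi}: alpha, nu, phi, psi, zeta.
The least among these is phi.

phi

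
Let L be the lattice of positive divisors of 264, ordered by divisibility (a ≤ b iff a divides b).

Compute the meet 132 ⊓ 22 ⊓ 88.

22

In the divisibility order, the meet is the greatest common divisor: gcd(132, 22, 88) = 22.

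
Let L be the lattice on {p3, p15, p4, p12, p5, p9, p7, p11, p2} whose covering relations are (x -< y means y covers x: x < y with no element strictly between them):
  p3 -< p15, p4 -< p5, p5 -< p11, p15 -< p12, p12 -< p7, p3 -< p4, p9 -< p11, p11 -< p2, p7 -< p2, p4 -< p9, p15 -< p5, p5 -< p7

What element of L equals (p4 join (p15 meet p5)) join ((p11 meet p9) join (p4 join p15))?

p15 ∧ p5 = p15
p4 ∨ p15 = p5
p11 ∧ p9 = p9
p4 ∨ p15 = p5
p9 ∨ p5 = p11
p5 ∨ p11 = p11

p11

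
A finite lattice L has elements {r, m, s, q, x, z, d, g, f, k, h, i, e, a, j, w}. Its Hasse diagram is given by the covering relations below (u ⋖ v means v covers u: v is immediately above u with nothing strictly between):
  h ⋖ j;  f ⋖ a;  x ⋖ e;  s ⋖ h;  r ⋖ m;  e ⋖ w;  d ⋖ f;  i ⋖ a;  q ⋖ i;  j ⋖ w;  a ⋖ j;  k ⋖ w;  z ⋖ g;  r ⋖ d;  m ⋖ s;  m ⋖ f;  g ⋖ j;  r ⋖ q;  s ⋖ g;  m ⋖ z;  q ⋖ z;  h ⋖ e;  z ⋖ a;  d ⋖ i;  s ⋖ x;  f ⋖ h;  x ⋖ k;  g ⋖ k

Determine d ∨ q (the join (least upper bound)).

i

Common upper bounds of {d, q}: a, i, j, w.
The least among these is i.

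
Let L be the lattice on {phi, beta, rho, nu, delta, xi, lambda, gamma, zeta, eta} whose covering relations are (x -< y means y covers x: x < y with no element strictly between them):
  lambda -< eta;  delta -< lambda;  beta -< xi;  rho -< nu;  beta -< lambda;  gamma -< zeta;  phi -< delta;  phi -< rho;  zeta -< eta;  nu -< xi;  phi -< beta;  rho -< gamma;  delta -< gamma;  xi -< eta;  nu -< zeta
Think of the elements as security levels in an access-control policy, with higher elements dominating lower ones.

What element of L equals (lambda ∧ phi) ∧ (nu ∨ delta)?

lambda ∧ phi = phi
nu ∨ delta = zeta
phi ∧ zeta = phi

phi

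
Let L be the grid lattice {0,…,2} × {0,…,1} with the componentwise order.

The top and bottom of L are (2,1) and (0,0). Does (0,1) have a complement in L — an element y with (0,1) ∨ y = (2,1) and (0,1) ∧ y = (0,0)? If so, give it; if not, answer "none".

Need y with (0,1) ∨ y = (2,1) and (0,1) ∧ y = (0,0).
Checking each element gives: (2,0).

(2,0)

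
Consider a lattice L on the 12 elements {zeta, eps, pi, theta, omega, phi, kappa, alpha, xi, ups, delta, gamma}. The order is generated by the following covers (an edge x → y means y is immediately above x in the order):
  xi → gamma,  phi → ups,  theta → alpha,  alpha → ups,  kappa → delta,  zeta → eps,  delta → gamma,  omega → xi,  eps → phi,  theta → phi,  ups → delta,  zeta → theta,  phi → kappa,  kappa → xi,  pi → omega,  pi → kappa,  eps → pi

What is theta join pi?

Common upper bounds of {theta, pi}: delta, gamma, kappa, xi.
The least among these is kappa.

kappa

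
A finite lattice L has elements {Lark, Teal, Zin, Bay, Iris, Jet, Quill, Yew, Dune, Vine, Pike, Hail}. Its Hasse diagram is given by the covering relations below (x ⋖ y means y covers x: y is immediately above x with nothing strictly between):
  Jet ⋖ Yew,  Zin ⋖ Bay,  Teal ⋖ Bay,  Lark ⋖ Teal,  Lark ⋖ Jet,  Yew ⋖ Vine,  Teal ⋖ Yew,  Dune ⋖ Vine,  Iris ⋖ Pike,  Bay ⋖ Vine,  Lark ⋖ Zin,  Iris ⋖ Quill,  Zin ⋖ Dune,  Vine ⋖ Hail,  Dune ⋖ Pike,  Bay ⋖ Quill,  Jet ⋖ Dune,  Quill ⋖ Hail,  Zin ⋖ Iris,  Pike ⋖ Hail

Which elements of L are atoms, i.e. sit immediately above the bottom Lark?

The atoms are exactly the elements that cover Lark: Jet, Teal, Zin.

Jet, Teal, Zin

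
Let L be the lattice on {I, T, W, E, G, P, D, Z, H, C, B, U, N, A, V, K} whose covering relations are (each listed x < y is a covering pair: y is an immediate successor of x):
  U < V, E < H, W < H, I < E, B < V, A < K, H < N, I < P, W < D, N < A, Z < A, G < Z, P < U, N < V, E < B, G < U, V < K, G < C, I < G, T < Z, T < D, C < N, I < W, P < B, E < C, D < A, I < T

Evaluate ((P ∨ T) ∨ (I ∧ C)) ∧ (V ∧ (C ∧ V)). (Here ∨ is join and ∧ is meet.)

C

P ∨ T = K
I ∧ C = I
K ∨ I = K
C ∧ V = C
V ∧ C = C
K ∧ C = C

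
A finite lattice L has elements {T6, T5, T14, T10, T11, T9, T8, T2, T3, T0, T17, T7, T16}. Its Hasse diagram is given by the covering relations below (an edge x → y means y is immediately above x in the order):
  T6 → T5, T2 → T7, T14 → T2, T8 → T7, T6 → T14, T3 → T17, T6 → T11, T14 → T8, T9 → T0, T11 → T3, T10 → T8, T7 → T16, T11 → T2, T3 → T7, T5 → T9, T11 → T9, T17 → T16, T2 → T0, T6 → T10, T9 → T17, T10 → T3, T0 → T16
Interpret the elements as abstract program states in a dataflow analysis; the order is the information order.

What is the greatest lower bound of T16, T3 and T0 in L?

Common lower bounds of {T16, T3, T0}: T11, T6.
The greatest among these is T11.

T11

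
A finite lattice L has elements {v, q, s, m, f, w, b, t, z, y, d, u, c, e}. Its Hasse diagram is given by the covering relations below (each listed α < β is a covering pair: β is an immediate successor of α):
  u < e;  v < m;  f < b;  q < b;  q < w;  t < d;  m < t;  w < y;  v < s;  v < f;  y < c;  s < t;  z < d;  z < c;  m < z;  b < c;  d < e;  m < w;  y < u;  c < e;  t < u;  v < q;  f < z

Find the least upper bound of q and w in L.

w

Common upper bounds of {q, w}: c, e, u, w, y.
The least among these is w.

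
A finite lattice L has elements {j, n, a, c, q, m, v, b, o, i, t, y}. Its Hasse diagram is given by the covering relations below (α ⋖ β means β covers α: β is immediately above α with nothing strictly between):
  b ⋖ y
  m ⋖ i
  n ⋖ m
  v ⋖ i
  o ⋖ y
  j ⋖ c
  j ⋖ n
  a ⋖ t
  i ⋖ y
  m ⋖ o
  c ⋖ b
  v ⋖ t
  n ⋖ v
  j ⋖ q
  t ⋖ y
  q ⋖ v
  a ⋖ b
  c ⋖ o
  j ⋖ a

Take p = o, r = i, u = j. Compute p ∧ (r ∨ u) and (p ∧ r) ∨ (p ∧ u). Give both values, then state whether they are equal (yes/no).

m; m; yes

r ∨ u = i, so p ∧ (r ∨ u) = o ∧ i = m.
p ∧ r = m and p ∧ u = j, so (p ∧ r) ∨ (p ∧ u) = m ∨ j = m.
Equal: yes.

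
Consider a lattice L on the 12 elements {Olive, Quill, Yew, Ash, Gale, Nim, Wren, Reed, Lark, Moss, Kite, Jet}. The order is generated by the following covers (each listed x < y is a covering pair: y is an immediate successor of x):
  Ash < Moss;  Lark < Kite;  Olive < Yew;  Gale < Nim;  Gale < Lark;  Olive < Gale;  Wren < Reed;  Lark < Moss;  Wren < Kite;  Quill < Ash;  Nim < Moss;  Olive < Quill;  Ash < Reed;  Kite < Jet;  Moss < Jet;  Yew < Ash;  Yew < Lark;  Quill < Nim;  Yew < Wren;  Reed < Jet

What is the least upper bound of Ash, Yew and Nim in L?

Common upper bounds of {Ash, Yew, Nim}: Jet, Moss.
The least among these is Moss.

Moss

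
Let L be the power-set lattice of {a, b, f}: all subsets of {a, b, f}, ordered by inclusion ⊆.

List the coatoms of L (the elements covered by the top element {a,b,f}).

The coatoms are exactly the elements covered by {a,b,f}: {a,b}, {a,f}, {b,f}.

{a,b}, {a,f}, {b,f}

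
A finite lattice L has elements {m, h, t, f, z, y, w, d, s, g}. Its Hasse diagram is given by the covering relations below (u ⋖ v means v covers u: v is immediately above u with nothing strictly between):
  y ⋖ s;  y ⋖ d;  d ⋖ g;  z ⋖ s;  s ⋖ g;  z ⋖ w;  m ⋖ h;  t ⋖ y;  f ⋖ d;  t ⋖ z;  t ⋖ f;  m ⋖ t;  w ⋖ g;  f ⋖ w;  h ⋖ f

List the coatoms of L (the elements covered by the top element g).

d, s, w

The coatoms are exactly the elements covered by g: d, s, w.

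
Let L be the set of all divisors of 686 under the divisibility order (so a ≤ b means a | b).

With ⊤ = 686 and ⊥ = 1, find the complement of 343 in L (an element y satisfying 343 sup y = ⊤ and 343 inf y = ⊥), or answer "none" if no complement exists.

2

Need y with 343 ∨ y = 686 and 343 ∧ y = 1.
Checking each element gives: 2.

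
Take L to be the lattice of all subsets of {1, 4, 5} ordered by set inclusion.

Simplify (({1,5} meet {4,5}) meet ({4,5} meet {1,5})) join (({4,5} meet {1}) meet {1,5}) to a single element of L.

{1,5} ∧ {4,5} = {5}
{4,5} ∧ {1,5} = {5}
{5} ∧ {5} = {5}
{4,5} ∧ {1} = ∅
∅ ∧ {1,5} = ∅
{5} ∨ ∅ = {5}

{5}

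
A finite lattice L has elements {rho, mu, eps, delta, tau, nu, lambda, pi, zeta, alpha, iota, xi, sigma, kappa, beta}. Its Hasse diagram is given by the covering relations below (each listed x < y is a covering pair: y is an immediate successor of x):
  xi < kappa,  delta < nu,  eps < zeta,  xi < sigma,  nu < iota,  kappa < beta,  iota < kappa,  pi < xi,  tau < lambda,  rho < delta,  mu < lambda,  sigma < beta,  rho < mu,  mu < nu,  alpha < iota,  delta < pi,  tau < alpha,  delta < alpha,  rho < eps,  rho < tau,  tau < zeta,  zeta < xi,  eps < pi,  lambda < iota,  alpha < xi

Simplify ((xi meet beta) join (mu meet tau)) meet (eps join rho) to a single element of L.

xi ∧ beta = xi
mu ∧ tau = rho
xi ∨ rho = xi
eps ∨ rho = eps
xi ∧ eps = eps

eps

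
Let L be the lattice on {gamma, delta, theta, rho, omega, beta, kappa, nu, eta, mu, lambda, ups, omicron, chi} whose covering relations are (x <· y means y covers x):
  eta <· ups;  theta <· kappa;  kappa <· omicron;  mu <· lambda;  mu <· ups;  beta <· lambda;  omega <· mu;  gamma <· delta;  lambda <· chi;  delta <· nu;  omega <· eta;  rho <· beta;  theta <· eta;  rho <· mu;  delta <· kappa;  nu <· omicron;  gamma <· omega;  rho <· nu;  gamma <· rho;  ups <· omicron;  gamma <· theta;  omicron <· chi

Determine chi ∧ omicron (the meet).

omicron

Common lower bounds of {chi, omicron}: delta, eta, gamma, kappa, mu, nu, omega, omicron, rho, theta, ups.
The greatest among these is omicron.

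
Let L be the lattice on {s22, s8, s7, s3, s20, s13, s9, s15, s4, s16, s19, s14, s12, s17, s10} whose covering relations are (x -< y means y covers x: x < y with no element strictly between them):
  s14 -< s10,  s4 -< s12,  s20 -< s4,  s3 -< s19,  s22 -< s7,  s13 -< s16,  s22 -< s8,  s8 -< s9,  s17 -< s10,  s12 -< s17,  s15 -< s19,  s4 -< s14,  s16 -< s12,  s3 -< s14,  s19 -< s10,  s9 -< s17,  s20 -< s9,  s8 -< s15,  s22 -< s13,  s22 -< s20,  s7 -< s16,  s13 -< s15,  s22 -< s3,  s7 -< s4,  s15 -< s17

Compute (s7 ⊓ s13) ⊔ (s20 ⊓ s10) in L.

s20

s7 ∧ s13 = s22
s20 ∧ s10 = s20
s22 ∨ s20 = s20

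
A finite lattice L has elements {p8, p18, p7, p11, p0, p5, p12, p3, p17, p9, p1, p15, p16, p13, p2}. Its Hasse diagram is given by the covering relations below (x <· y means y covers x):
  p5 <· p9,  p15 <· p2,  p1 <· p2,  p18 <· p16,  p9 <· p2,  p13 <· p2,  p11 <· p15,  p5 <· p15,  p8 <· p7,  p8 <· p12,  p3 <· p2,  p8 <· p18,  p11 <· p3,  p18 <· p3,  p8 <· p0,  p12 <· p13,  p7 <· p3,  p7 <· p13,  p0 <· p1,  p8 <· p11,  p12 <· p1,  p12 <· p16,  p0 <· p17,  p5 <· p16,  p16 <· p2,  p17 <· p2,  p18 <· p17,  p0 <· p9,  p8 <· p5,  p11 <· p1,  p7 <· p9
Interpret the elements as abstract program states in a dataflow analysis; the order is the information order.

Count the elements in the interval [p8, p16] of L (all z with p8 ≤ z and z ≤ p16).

The interval [p8, p16] = {p12, p16, p18, p5, p8}, which has 5 elements.

5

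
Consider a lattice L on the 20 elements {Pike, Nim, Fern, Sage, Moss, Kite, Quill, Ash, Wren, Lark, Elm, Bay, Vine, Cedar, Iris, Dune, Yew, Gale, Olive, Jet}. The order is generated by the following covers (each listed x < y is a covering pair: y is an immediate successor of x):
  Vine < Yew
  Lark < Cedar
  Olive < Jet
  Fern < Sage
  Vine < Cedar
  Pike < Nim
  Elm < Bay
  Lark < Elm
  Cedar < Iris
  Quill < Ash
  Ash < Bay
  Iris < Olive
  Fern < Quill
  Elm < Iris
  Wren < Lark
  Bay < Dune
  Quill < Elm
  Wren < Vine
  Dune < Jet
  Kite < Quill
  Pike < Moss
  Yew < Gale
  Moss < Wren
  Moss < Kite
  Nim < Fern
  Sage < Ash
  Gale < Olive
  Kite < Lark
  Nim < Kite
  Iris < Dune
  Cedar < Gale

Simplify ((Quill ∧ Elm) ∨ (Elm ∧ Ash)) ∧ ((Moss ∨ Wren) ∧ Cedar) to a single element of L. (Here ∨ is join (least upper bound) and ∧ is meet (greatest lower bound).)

Quill ∧ Elm = Quill
Elm ∧ Ash = Quill
Quill ∨ Quill = Quill
Moss ∨ Wren = Wren
Wren ∧ Cedar = Wren
Quill ∧ Wren = Moss

Moss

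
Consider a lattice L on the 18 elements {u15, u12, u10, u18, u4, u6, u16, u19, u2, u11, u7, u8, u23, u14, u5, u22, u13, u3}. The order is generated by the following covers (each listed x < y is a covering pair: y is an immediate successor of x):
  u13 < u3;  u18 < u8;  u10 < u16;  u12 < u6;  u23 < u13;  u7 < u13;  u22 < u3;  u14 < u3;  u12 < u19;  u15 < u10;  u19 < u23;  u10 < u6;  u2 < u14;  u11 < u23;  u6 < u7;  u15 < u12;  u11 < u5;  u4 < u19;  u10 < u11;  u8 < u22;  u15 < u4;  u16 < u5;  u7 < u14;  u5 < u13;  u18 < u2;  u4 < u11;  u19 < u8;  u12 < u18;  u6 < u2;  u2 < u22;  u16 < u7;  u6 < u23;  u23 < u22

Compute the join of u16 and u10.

u16

Common upper bounds of {u16, u10}: u13, u14, u16, u3, u5, u7.
The least among these is u16.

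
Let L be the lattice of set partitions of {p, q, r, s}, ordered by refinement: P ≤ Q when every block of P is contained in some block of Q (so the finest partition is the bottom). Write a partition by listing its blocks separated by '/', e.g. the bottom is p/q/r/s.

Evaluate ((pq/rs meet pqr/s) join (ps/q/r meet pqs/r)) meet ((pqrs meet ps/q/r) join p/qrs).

pqs/r

pq/rs ∧ pqr/s = pq/r/s
ps/q/r ∧ pqs/r = ps/q/r
pq/r/s ∨ ps/q/r = pqs/r
pqrs ∧ ps/q/r = ps/q/r
ps/q/r ∨ p/qrs = pqrs
pqs/r ∧ pqrs = pqs/r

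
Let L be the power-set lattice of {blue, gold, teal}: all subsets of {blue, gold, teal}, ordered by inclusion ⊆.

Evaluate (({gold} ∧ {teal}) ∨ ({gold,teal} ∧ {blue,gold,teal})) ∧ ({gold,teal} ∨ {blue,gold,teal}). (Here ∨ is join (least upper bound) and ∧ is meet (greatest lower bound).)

{gold} ∧ {teal} = {}
{gold,teal} ∧ {blue,gold,teal} = {gold,teal}
{} ∨ {gold,teal} = {gold,teal}
{gold,teal} ∨ {blue,gold,teal} = {blue,gold,teal}
{gold,teal} ∧ {blue,gold,teal} = {gold,teal}

{gold,teal}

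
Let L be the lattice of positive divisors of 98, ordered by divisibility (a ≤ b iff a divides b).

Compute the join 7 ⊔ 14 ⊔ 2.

14

Common upper bounds of {7, 14, 2}: 14, 98.
The least among these is 14.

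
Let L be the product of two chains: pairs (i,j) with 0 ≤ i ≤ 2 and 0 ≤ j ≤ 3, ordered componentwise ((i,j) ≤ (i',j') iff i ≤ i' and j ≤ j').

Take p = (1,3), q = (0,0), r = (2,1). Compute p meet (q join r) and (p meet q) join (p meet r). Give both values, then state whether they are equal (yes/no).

q join r = (2,1), so p meet (q join r) = (1,3) meet (2,1) = (1,1).
p meet q = (0,0) and p meet r = (1,1), so (p meet q) join (p meet r) = (0,0) join (1,1) = (1,1).
Equal: yes.

(1,1); (1,1); yes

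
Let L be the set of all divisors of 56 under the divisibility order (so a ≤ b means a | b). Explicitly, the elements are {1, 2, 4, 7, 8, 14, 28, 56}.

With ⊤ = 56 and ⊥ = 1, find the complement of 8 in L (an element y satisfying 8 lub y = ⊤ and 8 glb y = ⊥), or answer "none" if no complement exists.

7

Need y with 8 ∨ y = 56 and 8 ∧ y = 1.
Checking each element gives: 7.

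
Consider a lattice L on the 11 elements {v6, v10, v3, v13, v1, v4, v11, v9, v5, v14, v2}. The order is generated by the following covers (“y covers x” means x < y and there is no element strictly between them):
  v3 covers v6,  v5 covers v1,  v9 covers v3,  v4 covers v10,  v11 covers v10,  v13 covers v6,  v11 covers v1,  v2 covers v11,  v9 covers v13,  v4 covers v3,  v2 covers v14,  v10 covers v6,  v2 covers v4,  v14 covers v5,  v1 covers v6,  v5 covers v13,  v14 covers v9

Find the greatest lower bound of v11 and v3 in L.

Common lower bounds of {v11, v3}: v6.
The greatest among these is v6.

v6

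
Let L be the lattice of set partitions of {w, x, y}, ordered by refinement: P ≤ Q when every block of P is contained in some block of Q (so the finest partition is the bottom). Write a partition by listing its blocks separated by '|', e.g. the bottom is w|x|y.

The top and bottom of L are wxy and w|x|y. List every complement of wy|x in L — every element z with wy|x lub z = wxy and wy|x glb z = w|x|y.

wx|y, w|xy

Need z with wy|x ∨ z = wxy and wy|x ∧ z = w|x|y.
Checking each element gives: wx|y, w|xy.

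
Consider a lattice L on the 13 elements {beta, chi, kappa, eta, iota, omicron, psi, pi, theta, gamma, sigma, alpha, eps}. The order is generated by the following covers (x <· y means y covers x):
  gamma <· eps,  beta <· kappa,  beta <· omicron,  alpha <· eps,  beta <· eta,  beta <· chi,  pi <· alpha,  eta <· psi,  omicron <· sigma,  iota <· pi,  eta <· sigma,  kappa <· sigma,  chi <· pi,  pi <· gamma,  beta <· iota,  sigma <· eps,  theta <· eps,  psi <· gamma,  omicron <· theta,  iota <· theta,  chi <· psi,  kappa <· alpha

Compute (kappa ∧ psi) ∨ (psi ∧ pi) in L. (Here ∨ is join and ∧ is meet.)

kappa ∧ psi = beta
psi ∧ pi = chi
beta ∨ chi = chi

chi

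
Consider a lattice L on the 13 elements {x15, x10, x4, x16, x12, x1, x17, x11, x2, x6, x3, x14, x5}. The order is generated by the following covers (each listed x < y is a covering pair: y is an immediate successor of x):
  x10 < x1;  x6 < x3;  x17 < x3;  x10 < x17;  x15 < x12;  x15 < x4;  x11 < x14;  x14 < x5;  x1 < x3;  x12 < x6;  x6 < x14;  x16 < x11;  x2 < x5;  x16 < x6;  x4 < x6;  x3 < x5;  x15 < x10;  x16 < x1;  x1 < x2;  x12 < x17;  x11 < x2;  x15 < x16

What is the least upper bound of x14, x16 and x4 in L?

x14

Common upper bounds of {x14, x16, x4}: x14, x5.
The least among these is x14.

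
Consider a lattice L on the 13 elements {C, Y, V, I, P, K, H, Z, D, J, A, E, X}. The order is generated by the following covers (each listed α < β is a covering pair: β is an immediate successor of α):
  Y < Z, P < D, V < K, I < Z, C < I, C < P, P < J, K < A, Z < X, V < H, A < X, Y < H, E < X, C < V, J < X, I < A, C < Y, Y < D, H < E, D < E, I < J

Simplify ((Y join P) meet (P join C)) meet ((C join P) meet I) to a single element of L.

Y ∨ P = D
P ∨ C = P
D ∧ P = P
C ∨ P = P
P ∧ I = C
P ∧ C = C

C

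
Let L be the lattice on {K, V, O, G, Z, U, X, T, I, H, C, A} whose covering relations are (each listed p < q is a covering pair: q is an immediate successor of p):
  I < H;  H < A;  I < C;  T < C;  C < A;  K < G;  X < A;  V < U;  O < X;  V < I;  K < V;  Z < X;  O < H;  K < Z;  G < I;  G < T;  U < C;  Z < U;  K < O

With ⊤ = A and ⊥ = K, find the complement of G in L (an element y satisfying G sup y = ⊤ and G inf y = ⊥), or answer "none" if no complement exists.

Need y with G ∨ y = A and G ∧ y = K.
Checking each element gives: X.

X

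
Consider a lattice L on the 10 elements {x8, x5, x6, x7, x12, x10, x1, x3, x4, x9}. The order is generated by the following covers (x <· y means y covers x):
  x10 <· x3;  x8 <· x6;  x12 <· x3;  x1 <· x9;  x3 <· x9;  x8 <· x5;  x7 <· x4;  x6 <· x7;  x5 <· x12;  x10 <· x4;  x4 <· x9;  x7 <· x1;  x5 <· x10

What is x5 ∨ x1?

x9

Common upper bounds of {x5, x1}: x9.
The least among these is x9.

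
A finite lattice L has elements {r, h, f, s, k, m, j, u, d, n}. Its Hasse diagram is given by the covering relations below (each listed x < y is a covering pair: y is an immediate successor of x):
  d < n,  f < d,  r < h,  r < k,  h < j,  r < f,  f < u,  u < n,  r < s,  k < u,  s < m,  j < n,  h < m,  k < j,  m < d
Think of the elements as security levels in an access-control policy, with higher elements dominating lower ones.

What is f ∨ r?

Common upper bounds of {f, r}: d, f, n, u.
The least among these is f.

f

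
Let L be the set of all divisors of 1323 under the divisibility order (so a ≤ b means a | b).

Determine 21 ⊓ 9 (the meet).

In the divisibility order, the meet is the greatest common divisor: gcd(21, 9) = 3.

3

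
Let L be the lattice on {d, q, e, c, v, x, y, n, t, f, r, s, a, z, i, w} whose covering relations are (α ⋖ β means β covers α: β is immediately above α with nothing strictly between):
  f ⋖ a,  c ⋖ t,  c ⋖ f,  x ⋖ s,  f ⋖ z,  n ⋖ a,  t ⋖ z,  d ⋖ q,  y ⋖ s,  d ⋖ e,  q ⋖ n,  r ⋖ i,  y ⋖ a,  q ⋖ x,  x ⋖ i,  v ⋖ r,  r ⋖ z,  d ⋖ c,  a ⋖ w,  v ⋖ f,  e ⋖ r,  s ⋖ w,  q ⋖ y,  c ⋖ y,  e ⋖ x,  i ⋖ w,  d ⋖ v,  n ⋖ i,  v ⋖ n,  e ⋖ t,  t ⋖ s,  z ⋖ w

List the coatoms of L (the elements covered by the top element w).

The coatoms are exactly the elements covered by w: a, i, s, z.

a, i, s, z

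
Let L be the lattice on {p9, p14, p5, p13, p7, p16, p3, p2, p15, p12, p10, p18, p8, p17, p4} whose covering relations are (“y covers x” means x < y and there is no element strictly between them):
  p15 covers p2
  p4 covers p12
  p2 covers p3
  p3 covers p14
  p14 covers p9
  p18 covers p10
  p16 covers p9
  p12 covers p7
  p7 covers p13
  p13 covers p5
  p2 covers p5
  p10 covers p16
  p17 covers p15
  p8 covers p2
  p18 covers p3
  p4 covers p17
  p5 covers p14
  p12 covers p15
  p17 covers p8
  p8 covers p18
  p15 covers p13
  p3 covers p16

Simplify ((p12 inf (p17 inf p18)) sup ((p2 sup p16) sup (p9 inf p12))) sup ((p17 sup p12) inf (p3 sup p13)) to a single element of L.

p17 ∧ p18 = p18
p12 ∧ p18 = p3
p2 ∨ p16 = p2
p9 ∧ p12 = p9
p2 ∨ p9 = p2
p3 ∨ p2 = p2
p17 ∨ p12 = p4
p3 ∨ p13 = p15
p4 ∧ p15 = p15
p2 ∨ p15 = p15

p15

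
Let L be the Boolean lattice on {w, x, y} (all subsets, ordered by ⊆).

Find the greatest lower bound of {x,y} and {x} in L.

{x}

Under ⊆, meet is intersection: {x,y} ∩ {x} = {x}.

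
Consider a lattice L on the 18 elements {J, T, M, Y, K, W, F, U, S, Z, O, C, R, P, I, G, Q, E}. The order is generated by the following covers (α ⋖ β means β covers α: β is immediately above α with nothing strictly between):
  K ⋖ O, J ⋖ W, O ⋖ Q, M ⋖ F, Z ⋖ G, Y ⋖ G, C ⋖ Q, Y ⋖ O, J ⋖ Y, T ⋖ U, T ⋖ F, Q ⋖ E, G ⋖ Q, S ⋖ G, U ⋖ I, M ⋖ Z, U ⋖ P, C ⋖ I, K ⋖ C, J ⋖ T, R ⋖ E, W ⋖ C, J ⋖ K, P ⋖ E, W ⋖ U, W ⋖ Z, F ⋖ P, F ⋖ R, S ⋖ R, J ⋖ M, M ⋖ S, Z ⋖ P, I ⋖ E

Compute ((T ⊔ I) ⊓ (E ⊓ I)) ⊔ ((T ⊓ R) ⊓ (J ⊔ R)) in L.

I

T ∨ I = I
E ∧ I = I
I ∧ I = I
T ∧ R = T
J ∨ R = R
T ∧ R = T
I ∨ T = I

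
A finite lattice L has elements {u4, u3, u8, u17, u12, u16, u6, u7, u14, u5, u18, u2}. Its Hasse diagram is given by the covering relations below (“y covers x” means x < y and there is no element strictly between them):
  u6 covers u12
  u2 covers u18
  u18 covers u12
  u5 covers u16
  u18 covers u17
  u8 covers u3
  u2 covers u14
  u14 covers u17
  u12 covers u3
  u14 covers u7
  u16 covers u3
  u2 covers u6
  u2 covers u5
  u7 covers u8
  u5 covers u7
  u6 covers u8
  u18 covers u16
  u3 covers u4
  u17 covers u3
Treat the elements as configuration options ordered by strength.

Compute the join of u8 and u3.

Common upper bounds of {u8, u3}: u14, u2, u5, u6, u7, u8.
The least among these is u8.

u8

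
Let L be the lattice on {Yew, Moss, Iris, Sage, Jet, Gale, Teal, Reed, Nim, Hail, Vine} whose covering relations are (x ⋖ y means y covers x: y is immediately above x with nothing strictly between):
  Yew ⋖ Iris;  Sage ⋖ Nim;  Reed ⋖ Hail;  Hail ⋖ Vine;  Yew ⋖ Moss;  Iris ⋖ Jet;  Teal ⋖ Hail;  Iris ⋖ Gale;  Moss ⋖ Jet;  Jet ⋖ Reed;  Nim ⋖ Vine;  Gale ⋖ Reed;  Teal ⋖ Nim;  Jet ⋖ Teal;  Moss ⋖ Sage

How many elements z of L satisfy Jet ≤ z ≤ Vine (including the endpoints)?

6

The interval [Jet, Vine] = {Hail, Jet, Nim, Reed, Teal, Vine}, which has 6 elements.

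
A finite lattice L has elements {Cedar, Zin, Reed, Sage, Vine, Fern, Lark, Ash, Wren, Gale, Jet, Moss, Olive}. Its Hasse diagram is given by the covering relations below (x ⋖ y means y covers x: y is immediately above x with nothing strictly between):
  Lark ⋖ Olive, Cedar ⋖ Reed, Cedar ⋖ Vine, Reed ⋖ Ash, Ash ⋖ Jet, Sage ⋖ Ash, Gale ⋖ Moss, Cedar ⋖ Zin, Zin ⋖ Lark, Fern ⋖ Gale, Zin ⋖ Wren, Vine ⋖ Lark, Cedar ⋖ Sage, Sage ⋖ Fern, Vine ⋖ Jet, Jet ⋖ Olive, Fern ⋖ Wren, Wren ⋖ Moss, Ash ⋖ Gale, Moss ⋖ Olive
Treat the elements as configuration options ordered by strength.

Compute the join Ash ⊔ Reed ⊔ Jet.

Common upper bounds of {Ash, Reed, Jet}: Jet, Olive.
The least among these is Jet.

Jet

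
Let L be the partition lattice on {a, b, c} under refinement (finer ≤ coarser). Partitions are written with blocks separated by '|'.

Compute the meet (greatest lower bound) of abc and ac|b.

ac|b

The meet (common refinement) of abc and ac|b intersects blocks pairwise, giving ac|b.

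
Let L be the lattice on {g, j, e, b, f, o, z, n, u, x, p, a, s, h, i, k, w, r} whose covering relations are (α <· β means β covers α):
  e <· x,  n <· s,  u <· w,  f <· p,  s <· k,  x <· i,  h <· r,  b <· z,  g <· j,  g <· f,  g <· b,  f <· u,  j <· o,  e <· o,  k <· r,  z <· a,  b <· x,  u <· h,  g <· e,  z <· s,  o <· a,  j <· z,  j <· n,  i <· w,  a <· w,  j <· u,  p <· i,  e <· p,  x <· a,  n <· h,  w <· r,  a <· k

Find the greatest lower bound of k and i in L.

Common lower bounds of {k, i}: b, e, g, x.
The greatest among these is x.

x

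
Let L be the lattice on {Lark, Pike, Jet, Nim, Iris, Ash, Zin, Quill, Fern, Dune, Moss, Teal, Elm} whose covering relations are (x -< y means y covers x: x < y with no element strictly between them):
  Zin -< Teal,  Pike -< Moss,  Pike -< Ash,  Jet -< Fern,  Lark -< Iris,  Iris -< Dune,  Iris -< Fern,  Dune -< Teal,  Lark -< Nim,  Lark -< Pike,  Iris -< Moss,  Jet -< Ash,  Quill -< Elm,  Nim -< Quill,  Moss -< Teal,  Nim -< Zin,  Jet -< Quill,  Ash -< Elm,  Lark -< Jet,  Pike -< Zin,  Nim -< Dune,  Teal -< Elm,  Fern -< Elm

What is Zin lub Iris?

Common upper bounds of {Zin, Iris}: Elm, Teal.
The least among these is Teal.

Teal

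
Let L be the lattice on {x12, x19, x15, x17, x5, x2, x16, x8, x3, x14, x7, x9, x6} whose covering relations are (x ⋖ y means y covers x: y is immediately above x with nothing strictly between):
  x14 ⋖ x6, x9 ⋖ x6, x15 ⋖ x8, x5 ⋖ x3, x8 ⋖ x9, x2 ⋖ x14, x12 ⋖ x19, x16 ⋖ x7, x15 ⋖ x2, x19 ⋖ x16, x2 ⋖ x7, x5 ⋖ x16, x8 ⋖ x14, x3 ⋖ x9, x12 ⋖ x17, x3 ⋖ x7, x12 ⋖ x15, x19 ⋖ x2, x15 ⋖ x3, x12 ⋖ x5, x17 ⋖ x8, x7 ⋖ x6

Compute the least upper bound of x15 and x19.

Common upper bounds of {x15, x19}: x14, x2, x6, x7.
The least among these is x2.

x2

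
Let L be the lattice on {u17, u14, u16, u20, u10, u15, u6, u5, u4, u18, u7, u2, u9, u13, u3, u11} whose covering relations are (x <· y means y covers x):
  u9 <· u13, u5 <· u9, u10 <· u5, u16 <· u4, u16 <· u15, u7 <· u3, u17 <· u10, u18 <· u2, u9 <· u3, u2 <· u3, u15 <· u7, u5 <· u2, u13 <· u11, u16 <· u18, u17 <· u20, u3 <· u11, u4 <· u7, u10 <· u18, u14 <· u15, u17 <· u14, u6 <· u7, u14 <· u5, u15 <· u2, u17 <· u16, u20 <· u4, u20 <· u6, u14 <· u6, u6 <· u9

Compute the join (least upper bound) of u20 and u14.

u6

Common upper bounds of {u20, u14}: u11, u13, u3, u6, u7, u9.
The least among these is u6.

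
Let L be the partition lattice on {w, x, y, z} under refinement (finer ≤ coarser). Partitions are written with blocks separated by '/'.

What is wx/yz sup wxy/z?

The join of wx/yz and wxy/z merges any blocks that overlap across the partitions, giving wxyz.

wxyz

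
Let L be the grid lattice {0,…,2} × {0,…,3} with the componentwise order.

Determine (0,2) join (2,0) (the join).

In a product of chains, the join is componentwise max, giving (2,2).

(2,2)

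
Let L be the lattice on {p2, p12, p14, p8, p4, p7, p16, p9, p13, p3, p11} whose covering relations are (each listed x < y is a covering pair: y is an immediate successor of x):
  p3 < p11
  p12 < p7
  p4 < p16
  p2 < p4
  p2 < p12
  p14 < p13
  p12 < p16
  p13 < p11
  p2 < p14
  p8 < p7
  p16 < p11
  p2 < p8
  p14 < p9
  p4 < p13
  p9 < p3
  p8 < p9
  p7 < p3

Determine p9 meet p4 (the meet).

p2

Common lower bounds of {p9, p4}: p2.
The greatest among these is p2.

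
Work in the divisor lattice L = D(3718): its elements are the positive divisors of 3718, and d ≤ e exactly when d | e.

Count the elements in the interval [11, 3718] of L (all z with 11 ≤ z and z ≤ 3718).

6

The interval [11, 3718] = {11, 143, 1859, 22, 286, 3718}, which has 6 elements.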